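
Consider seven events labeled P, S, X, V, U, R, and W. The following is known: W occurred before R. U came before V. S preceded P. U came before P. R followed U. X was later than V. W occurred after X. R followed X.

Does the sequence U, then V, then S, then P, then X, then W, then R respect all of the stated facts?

Check each stated constraint against the proposed order — e.g. V is ahead of X; U is ahead of R. Every pair is in the required order; nothing is violated.

yes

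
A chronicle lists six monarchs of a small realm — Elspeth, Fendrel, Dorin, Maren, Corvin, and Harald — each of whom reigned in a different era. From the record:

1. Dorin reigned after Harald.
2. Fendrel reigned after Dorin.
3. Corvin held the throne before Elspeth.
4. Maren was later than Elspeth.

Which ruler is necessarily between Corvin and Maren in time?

Elspeth

Tracing the constraints gives Corvin → Elspeth → Maren, so Elspeth sits after Corvin and before Maren.
No other ruler is forced both after Corvin and before Maren.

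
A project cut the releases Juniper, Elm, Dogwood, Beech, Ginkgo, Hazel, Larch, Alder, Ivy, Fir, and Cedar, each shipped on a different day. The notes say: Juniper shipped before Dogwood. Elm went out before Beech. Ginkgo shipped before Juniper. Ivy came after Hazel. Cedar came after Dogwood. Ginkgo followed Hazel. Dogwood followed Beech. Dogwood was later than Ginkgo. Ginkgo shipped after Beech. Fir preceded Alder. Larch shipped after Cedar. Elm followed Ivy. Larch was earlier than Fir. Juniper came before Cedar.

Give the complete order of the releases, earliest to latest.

The constraints fix every adjacent pair, so only one ordering works:
Hazel → Ivy → Elm → Beech → Ginkgo → Juniper → Dogwood → Cedar → Larch → Fir → Alder.

Hazel, Ivy, Elm, Beech, Ginkgo, Juniper, Dogwood, Cedar, Larch, Fir, Alder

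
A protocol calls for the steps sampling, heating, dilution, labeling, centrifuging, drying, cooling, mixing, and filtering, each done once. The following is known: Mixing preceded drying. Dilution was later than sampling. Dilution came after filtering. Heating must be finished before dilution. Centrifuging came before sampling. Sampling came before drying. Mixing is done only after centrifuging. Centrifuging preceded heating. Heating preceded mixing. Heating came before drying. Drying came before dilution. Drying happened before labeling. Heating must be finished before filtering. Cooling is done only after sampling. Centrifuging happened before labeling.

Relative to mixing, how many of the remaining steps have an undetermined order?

Forced before mixing: centrifuging and heating; forced after mixing: dilution, drying, and labeling.
That leaves cooling, filtering, and sampling with no forced order relative to mixing — 3.

3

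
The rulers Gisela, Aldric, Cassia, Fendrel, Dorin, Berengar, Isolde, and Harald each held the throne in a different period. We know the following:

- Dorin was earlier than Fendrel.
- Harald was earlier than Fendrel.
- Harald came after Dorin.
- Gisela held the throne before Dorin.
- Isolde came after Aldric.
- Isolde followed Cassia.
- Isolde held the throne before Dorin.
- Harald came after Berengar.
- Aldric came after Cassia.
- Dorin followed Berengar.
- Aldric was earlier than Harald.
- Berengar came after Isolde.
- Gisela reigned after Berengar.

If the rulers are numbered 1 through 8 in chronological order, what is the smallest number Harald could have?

Aldric, Berengar, Cassia, Dorin, Gisela, and Isolde must all come before Harald — 6 forced predecessors.
Nothing else is forced ahead of Harald, so their earliest slot is position 6 + 1 = 7.

7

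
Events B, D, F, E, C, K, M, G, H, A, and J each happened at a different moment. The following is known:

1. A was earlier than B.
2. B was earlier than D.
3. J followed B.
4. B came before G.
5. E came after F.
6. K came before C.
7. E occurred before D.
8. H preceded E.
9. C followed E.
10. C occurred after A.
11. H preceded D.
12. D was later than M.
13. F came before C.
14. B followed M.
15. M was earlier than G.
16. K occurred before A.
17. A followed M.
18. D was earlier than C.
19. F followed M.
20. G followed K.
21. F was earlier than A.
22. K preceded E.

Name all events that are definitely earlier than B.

Directly stated before B: A and M.
F reaches B via F → A → B.
K reaches B via K → A → B.

A, F, K, M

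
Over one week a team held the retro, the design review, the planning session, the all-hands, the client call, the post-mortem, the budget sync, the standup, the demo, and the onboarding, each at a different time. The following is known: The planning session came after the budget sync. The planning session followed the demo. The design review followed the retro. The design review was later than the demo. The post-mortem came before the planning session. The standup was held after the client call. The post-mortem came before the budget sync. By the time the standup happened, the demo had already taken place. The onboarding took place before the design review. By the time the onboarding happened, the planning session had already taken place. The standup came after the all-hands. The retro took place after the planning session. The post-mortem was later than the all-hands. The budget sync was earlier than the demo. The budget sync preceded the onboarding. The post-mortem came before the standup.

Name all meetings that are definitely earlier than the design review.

Directly stated before the design review: the demo, the onboarding, and the retro.
The all-hands reaches the design review via the all-hands → the post-mortem → the planning session → the retro → the design review.
The budget sync reaches the design review via the budget sync → the demo → the design review.
The planning session reaches the design review via the planning session → the retro → the design review.
Likewise the post-mortem reaches the design review by chaining the stated constraints.
No chain forces the client call (or any of the others) ahead of the design review.

the all-hands, the budget sync, the demo, the onboarding, the planning session, the post-mortem, the retro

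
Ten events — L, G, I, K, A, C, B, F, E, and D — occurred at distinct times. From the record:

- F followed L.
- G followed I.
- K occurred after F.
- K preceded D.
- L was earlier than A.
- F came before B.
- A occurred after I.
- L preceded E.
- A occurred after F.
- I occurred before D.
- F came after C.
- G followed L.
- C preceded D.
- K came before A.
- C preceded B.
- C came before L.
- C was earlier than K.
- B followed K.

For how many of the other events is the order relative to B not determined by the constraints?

5

Forced before B: C, F, K, and L.
That leaves A, D, E, G, and I with no forced order relative to B — 5.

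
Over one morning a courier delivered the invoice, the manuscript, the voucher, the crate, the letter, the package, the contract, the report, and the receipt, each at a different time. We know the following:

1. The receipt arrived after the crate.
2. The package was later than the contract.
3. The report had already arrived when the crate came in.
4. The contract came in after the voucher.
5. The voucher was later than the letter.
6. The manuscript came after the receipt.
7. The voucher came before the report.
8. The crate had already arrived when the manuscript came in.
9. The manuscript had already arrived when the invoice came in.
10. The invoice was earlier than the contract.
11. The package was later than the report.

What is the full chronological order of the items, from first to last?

the letter, the voucher, the report, the crate, the receipt, the manuscript, the invoice, the contract, the package

The constraints fix every adjacent pair, so only one ordering works:
the letter → the voucher → the report → the crate → the receipt → the manuscript → the invoice → the contract → the package.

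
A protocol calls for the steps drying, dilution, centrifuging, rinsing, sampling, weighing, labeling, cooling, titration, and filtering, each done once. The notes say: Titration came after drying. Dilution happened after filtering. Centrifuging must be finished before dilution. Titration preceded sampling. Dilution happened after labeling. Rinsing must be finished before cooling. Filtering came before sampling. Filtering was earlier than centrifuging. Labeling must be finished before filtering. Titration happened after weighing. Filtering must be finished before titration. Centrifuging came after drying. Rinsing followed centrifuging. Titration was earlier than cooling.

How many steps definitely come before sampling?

5

Directly stated before sampling: filtering and titration.
Drying reaches sampling via drying → titration → sampling.
Labeling reaches sampling via labeling → filtering → sampling.
Weighing reaches sampling via weighing → titration → sampling.
That's drying, filtering, labeling, titration, and weighing — 5 in all.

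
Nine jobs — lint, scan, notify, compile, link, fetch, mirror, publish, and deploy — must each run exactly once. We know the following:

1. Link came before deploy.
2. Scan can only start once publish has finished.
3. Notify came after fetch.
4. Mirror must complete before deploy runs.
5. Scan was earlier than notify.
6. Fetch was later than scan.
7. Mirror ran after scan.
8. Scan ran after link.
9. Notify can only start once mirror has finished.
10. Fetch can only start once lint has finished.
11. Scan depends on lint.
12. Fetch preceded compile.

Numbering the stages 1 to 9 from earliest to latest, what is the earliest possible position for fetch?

Link, lint, publish, and scan must all come before fetch — 4 forced predecessors.
Nothing else is forced ahead of fetch, so its earliest slot is position 4 + 1 = 5.

5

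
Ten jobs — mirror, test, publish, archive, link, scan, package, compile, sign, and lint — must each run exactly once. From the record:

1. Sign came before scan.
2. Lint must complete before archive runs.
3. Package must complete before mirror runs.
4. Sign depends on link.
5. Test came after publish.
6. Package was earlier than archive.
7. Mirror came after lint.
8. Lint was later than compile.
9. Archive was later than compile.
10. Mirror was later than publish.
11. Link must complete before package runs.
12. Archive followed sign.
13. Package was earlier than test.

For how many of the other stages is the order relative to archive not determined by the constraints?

Forced before archive: compile, link, lint, package, and sign.
That leaves mirror, publish, scan, and test with no forced order relative to archive — 4.

4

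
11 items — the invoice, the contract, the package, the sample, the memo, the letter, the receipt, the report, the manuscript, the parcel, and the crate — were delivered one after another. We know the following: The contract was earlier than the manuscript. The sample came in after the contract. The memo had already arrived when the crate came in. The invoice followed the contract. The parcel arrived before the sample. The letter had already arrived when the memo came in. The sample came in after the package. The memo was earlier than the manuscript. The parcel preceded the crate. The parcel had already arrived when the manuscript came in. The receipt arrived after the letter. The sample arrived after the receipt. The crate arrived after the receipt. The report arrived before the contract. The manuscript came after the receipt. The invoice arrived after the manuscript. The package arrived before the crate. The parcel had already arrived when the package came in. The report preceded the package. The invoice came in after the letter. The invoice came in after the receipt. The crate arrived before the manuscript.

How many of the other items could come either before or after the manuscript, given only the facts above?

Forced before the manuscript: the contract, the crate, the letter, the memo, the package, the parcel, the receipt, and the report; forced after the manuscript: the invoice.
That leaves the sample with no forced order relative to the manuscript — 1.

1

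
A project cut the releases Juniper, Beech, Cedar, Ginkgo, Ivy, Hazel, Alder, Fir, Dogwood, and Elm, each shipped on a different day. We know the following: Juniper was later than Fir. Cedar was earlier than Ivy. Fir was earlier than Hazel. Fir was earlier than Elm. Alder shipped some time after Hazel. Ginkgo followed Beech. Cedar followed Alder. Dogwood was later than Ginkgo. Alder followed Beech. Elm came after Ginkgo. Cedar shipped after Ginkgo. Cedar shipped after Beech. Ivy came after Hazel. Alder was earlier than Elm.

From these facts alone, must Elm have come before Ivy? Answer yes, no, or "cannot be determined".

cannot be determined

No chain of stated constraints runs from Elm to Ivy, and none runs from Ivy to Elm either.
So the relative order of Elm and Ivy is not fixed by the given facts.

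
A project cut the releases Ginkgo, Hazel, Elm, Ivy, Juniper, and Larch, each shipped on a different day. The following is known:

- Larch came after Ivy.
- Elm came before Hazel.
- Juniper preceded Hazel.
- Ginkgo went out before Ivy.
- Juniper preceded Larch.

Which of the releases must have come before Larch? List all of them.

Directly stated before Larch: Ivy and Juniper.
Ginkgo reaches Larch via Ginkgo → Ivy → Larch.

Ginkgo, Ivy, Juniper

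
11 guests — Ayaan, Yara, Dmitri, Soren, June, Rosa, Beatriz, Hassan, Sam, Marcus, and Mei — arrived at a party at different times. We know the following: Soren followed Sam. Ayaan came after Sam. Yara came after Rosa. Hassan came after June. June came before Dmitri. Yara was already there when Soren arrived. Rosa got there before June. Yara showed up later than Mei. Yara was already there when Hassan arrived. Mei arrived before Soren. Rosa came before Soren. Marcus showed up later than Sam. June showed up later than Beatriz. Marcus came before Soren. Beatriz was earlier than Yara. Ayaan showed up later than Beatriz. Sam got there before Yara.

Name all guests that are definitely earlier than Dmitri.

Directly stated before Dmitri: June.
Beatriz reaches Dmitri via Beatriz → June → Dmitri.
Rosa reaches Dmitri via Rosa → June → Dmitri.
No chain forces Marcus (or any of the others) ahead of Dmitri.

Beatriz, June, Rosa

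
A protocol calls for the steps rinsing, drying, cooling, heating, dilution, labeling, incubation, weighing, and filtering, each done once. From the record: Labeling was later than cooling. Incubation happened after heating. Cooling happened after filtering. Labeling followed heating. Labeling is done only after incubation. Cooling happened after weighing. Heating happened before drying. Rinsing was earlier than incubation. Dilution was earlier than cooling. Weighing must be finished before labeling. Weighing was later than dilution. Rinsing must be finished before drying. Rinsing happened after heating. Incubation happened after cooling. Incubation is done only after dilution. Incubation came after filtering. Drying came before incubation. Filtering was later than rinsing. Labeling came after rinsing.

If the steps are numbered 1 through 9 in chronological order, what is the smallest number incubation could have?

Cooling, dilution, drying, filtering, heating, rinsing, and weighing must all come before incubation — 7 forced predecessors.
Nothing else is forced ahead of incubation, so its earliest slot is position 7 + 1 = 8.

8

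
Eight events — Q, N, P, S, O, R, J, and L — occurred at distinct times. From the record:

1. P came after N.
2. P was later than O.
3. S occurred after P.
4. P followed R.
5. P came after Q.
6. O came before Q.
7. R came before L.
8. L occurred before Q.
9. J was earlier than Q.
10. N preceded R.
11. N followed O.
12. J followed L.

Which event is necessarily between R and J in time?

Tracing the constraints gives R → L → J, so L sits after R and before J.
No other event is forced both after R and before J.

L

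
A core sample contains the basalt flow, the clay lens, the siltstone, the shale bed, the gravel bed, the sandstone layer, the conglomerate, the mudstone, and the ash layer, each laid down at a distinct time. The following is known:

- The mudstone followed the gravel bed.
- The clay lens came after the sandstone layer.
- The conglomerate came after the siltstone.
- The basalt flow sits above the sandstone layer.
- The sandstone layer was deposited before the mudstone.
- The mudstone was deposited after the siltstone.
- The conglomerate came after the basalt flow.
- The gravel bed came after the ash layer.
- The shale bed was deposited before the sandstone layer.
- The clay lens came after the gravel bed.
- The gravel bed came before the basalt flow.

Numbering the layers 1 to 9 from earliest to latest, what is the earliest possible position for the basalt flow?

The ash layer, the gravel bed, the sandstone layer, and the shale bed must all come before the basalt flow — 4 forced predecessors.
Nothing else is forced ahead of the basalt flow, so its earliest slot is position 4 + 1 = 5.

5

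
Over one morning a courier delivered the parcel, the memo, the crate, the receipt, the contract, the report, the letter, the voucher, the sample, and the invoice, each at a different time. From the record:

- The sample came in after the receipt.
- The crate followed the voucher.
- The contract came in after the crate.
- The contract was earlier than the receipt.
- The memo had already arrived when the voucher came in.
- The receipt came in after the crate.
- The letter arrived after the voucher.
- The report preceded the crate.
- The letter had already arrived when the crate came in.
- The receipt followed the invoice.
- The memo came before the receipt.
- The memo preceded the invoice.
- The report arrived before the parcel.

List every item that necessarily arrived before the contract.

Directly stated before the contract: the crate.
The letter reaches the contract via the letter → the crate → the contract.
The memo reaches the contract via the memo → the voucher → the crate → the contract.
The report reaches the contract via the report → the crate → the contract.
Likewise the voucher reaches the contract by chaining the stated constraints.
No chain forces the receipt (or any of the others) ahead of the contract.

the crate, the letter, the memo, the report, the voucher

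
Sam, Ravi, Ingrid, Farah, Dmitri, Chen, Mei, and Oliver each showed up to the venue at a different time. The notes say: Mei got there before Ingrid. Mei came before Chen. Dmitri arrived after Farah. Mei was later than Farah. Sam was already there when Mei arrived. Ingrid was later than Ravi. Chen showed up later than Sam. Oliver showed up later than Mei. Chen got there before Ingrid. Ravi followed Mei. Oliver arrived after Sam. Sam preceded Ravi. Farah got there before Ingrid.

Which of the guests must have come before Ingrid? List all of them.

Directly stated before Ingrid: Chen, Farah, Mei, and Ravi.
Sam reaches Ingrid via Sam → Chen → Ingrid.
No chain forces Dmitri (or any of the others) ahead of Ingrid.

Chen, Farah, Mei, Ravi, Sam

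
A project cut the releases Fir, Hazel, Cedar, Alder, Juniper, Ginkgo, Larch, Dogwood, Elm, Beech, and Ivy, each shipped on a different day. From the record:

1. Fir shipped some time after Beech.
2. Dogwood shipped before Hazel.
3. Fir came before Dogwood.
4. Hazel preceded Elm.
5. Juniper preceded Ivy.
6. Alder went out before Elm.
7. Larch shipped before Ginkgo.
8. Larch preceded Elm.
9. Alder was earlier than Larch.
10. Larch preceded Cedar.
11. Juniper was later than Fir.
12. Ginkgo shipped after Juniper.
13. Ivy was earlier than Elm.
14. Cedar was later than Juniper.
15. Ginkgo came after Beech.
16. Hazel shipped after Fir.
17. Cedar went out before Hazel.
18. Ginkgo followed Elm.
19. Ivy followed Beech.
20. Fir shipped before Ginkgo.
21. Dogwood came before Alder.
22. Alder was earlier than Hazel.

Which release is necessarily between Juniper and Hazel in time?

Tracing the constraints gives Juniper → Cedar → Hazel, so Cedar sits after Juniper and before Hazel.
No other release is forced both after Juniper and before Hazel.

Cedar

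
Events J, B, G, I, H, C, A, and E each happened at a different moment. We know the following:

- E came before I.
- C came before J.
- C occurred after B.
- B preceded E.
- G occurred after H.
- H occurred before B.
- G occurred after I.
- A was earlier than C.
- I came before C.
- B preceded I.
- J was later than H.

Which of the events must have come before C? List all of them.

Directly stated before C: A, B, and I.
E reaches C via E → I → C.
H reaches C via H → B → C.

A, B, E, H, I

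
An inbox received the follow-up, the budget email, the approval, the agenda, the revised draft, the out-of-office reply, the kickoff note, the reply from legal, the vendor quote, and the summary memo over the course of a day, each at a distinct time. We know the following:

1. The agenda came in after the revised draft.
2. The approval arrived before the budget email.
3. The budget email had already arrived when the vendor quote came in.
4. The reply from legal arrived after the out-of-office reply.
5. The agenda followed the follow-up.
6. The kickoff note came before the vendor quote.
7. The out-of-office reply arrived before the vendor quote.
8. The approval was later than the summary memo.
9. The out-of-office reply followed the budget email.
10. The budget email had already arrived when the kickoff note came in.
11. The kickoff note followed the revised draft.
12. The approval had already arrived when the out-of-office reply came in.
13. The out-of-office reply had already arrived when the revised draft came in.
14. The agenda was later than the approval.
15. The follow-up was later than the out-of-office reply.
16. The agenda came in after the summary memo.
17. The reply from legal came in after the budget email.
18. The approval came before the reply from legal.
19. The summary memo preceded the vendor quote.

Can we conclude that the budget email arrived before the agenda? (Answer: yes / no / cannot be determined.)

yes

Chain the constraints: the budget email → the out-of-office reply → the revised draft → the agenda. Each link is directly stated, so the budget email comes before the agenda.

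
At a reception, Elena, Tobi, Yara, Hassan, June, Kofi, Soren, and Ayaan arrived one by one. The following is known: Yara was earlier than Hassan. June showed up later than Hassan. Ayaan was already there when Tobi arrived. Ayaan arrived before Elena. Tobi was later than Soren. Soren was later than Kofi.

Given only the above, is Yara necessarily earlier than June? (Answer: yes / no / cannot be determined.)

Chain the constraints: Yara → Hassan → June. Each link is directly stated, so Yara comes before June.

yes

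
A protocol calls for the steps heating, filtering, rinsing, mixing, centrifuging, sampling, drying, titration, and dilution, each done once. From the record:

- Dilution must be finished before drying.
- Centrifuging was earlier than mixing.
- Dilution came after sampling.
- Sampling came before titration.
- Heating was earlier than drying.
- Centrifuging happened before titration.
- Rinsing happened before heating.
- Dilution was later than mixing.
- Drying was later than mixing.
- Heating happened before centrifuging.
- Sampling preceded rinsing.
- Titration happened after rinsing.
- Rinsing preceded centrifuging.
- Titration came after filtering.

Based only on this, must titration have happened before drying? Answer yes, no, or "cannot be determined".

No chain of stated constraints runs from titration to drying, and none runs from drying to titration either.
So the relative order of titration and drying is not fixed by the given facts.

cannot be determined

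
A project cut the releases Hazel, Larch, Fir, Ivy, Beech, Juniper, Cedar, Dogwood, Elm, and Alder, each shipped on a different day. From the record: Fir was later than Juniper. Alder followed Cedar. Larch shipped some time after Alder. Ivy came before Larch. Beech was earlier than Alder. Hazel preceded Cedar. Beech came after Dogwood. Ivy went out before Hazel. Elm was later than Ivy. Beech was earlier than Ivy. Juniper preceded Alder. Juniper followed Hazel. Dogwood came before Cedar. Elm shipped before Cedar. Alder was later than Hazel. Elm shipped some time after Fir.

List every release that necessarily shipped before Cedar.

Beech, Dogwood, Elm, Fir, Hazel, Ivy, Juniper

Directly stated before Cedar: Dogwood, Elm, and Hazel.
Beech reaches Cedar via Beech → Ivy → Elm → Cedar.
Fir reaches Cedar via Fir → Elm → Cedar.
Ivy reaches Cedar via Ivy → Elm → Cedar.
Likewise Juniper reaches Cedar by chaining the stated constraints.
No chain forces Larch (or any of the others) ahead of Cedar.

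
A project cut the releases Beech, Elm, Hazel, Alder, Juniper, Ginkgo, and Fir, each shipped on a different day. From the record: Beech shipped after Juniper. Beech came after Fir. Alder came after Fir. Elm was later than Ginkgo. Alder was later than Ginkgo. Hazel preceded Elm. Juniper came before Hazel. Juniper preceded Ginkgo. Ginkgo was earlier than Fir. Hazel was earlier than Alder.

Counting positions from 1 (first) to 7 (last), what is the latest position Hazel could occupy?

5

Hazel must come before Alder and Elm — 2 releases forced after it.
Everything else can be placed before Hazel in some valid order, so Hazel can sit as late as position 7 − 2 = 5.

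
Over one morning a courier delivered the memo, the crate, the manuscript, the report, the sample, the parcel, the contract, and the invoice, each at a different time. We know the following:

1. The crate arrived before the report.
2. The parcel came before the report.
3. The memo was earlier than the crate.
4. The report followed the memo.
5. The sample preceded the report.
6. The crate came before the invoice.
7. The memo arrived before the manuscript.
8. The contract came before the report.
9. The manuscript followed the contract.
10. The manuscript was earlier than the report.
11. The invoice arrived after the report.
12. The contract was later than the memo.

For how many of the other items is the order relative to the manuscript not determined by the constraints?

3

Forced before the manuscript: the contract and the memo; forced after the manuscript: the invoice and the report.
That leaves the crate, the parcel, and the sample with no forced order relative to the manuscript — 3.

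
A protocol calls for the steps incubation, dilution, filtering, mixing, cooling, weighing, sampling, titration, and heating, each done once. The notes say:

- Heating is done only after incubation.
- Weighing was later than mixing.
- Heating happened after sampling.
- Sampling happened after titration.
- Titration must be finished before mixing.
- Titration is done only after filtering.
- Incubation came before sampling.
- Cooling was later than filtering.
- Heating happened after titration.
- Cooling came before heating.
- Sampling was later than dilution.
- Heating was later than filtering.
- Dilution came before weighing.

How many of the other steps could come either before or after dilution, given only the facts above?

Forced after dilution: heating, sampling, and weighing.
That leaves cooling, filtering, incubation, mixing, and titration with no forced order relative to dilution — 5.

5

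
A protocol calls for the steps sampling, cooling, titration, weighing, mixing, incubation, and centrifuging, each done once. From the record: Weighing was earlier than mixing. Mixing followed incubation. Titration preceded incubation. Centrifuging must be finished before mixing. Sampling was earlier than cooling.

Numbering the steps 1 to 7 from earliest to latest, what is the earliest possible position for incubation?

Titration must come before incubation — 1 forced predecessor.
Nothing else is forced ahead of incubation, so its earliest slot is position 1 + 1 = 2.

2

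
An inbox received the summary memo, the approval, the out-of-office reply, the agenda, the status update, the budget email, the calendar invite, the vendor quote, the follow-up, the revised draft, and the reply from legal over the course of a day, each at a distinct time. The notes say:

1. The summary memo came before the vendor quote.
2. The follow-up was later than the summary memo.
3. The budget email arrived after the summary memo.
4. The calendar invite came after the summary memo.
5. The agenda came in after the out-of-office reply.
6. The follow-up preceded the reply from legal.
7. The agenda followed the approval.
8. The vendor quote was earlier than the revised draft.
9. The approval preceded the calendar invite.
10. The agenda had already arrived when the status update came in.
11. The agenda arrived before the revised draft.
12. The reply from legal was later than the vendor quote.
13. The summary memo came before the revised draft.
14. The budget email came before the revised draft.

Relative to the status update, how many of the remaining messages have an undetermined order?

7

Forced before the status update: the agenda, the approval, and the out-of-office reply.
That leaves the budget email, the calendar invite, the follow-up, the reply from legal, the revised draft, the summary memo, and the vendor quote with no forced order relative to the status update — 7.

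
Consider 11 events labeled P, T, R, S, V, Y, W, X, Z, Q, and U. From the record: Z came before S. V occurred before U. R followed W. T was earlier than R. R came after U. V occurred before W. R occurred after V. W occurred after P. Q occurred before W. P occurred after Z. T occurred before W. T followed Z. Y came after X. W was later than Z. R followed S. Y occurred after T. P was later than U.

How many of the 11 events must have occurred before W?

6

Directly stated before W: P, Q, T, V, and Z.
U reaches W via U → P → W.
That's P, Q, T, U, V, and Z — 6 in all.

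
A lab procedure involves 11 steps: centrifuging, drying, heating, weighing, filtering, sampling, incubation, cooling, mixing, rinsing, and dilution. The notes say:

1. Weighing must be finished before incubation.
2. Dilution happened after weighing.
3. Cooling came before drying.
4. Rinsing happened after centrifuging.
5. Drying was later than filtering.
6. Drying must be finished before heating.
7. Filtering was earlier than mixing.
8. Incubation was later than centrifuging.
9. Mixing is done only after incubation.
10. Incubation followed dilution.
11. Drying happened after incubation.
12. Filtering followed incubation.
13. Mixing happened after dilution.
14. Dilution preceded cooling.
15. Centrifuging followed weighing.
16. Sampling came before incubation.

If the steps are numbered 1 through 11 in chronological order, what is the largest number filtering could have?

8

Filtering must come before drying, heating, and mixing — 3 steps forced after it.
Everything else can be placed before filtering in some valid order, so filtering can sit as late as position 11 − 3 = 8.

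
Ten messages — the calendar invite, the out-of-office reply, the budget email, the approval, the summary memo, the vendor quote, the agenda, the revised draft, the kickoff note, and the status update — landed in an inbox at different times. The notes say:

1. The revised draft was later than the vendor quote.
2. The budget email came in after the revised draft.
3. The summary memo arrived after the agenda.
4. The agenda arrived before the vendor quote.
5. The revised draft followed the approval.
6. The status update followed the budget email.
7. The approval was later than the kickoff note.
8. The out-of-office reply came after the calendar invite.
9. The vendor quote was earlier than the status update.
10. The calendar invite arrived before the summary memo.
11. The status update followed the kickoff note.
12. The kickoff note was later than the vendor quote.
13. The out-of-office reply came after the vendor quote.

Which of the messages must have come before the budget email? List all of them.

the agenda, the approval, the kickoff note, the revised draft, the vendor quote

Directly stated before the budget email: the revised draft.
The agenda reaches the budget email via the agenda → the vendor quote → the revised draft → the budget email.
The approval reaches the budget email via the approval → the revised draft → the budget email.
The kickoff note reaches the budget email via the kickoff note → the approval → the revised draft → the budget email.
Likewise the vendor quote reaches the budget email by chaining the stated constraints.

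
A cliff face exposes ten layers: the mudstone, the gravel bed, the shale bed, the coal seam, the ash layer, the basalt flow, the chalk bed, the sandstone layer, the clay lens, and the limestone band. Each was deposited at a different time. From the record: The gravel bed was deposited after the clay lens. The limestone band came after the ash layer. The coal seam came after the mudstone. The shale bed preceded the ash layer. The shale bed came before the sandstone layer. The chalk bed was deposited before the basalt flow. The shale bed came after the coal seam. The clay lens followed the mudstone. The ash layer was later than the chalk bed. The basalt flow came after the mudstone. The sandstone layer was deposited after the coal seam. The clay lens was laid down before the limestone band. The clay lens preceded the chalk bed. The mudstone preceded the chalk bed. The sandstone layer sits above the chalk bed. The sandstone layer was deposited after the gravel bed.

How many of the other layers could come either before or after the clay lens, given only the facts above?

Forced before the clay lens: the mudstone; forced after the clay lens: the ash layer, the basalt flow, the chalk bed, the gravel bed, the limestone band, and the sandstone layer.
That leaves the coal seam and the shale bed with no forced order relative to the clay lens — 2.

2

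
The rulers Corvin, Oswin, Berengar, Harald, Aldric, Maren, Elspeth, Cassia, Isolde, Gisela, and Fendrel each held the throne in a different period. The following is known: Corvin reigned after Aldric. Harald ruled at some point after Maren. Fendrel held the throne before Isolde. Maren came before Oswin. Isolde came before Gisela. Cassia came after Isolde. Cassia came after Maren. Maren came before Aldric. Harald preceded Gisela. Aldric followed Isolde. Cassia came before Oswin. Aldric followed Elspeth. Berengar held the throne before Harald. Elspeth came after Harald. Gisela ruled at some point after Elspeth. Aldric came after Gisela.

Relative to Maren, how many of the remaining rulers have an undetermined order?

Forced after Maren: Aldric, Cassia, Corvin, Elspeth, Gisela, Harald, and Oswin.
That leaves Berengar, Fendrel, and Isolde with no forced order relative to Maren — 3.

3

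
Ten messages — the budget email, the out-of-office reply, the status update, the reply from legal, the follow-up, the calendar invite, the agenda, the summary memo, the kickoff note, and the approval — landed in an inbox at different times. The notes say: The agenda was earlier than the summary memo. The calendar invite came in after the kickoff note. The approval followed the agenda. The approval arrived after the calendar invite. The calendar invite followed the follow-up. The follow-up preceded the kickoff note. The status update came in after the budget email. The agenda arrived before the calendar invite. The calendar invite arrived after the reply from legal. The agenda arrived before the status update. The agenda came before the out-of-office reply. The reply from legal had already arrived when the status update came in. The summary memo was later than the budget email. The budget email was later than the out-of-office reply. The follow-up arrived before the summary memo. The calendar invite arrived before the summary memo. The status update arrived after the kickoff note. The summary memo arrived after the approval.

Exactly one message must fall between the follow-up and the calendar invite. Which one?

the kickoff note

Tracing the constraints gives the follow-up → the kickoff note → the calendar invite, so the kickoff note sits after the follow-up and before the calendar invite.
No other message is forced both after the follow-up and before the calendar invite.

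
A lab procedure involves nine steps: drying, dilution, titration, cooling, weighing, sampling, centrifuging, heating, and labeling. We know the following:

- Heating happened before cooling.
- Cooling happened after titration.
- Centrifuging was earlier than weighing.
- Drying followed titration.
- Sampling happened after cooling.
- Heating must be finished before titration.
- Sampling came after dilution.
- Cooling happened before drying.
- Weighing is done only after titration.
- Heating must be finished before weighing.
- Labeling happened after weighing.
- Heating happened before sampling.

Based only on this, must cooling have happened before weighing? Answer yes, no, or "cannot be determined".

No chain of stated constraints runs from cooling to weighing, and none runs from weighing to cooling either.
So the relative order of cooling and weighing is not fixed by the given facts.

cannot be determined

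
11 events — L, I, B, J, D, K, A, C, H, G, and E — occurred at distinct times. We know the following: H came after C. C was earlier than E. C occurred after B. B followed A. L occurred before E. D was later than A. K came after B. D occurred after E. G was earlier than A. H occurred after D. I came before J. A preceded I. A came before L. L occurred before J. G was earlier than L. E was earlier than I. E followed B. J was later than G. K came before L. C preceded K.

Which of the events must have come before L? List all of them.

Directly stated before L: A, G, and K.
B reaches L via B → K → L.
C reaches L via C → K → L.
No chain forces E (or any of the others) ahead of L.

A, B, C, G, K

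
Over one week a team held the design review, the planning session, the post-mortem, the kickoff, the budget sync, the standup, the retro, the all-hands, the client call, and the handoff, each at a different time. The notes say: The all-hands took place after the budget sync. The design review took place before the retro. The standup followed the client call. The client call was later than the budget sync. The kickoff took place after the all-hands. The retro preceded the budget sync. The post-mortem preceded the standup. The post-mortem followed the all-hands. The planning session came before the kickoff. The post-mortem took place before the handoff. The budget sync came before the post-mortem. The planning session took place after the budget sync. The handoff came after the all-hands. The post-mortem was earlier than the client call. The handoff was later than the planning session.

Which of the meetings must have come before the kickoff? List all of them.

Directly stated before the kickoff: the all-hands and the planning session.
The budget sync reaches the kickoff via the budget sync → the planning session → the kickoff.
The design review reaches the kickoff via the design review → the retro → the budget sync → the planning session → the kickoff.
The retro reaches the kickoff via the retro → the budget sync → the planning session → the kickoff.

the all-hands, the budget sync, the design review, the planning session, the retro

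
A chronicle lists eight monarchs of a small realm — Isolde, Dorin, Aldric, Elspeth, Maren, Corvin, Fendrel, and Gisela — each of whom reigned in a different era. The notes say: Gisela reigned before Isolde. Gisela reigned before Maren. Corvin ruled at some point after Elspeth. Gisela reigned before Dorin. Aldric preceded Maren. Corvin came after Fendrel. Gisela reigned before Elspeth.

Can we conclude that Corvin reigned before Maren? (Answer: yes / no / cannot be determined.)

No chain of stated constraints runs from Corvin to Maren, and none runs from Maren to Corvin either.
So the relative order of Corvin and Maren is not fixed by the given facts.

cannot be determined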